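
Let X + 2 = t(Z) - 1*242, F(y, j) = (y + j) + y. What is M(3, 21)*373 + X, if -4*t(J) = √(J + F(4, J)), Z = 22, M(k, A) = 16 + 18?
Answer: 12438 - √13/2 ≈ 12436.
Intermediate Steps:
M(k, A) = 34
F(y, j) = j + 2*y (F(y, j) = (j + y) + y = j + 2*y)
t(J) = -√(8 + 2*J)/4 (t(J) = -√(J + (J + 2*4))/4 = -√(J + (J + 8))/4 = -√(J + (8 + J))/4 = -√(8 + 2*J)/4)
X = -244 - √13/2 (X = -2 + (-√(8 + 2*22)/4 - 1*242) = -2 + (-√(8 + 44)/4 - 242) = -2 + (-√13/2 - 242) = -2 + (-242 - √13/2) = -244 - √13/2 ≈ -245.80)
M(3, 21)*373 + X = 34*373 + (-244 - √13/2) = 12682 + (-244 - √13/2) = 12438 - √13/2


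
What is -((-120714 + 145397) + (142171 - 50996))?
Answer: -115858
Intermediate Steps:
-((-120714 + 145397) + (142171 - 50996)) = -(24683 + 91175) = -1*115858 = -115858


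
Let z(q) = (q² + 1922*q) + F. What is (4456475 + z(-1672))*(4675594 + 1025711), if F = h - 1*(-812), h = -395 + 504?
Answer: 23029828611780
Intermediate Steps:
h = 109
F = 921 (F = 109 - 1*(-812) = 109 + 812 = 921)
z(q) = 921 + q² + 1922*q (z(q) = (q² + 1922*q) + 921 = 921 + q² + 1922*q)
(4456475 + z(-1672))*(4675594 + 1025711) = (4456475 + (921 + (-1672)² + 1922*(-1672)))*(4675594 + 1025711) = (4456475 + (921 + 2795584 - 3213584))*5701305 = (4456475 - 417079)*5701305 = 4039396*5701305 = 23029828611780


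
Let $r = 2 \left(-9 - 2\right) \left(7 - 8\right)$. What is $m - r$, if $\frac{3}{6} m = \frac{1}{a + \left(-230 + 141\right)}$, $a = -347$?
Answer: $- \frac{4797}{218} \approx -22.005$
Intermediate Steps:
$m = - \frac{1}{218}$ ($m = \frac{2}{-347 + \left(-230 + 141\right)} = \frac{2}{-347 - 89} = \frac{2}{-436} = 2 \left(- \frac{1}{436}\right) = - \frac{1}{218} \approx -0.0045872$)
$r = 22$ ($r = 2 \left(\left(-11\right) \left(-1\right)\right) = 2 \cdot 11 = 22$)
$m - r = - \frac{1}{218} - 22 = - \frac{4797}{218}$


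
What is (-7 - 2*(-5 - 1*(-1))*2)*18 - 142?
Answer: 20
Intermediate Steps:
(-7 - 2*(-5 - 1*(-1))*2)*18 - 142 = (-7 - 2*(-5 + 1)*2)*18 - 142 = (-7 - 2*(-4)*2)*18 - 142 = (-7 + 8*2)*18 - 142 = (-7 + 16)*18 - 142 = 9*18 - 142 = 162 - 142 = 20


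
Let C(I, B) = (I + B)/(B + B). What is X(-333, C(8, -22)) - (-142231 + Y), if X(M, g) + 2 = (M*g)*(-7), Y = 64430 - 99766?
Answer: 3922747/22 ≈ 1.7831e+5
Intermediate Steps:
C(I, B) = (B + I)/(2*B) (C(I, B) = (B + I)/((2*B)) = (B + I)*(1/(2*B)) = (B + I)/(2*B))
Y = -35336
X(M, g) = -2 - 7*M*g (X(M, g) = -2 + (M*g)*(-7) = -2 - 7*M*g)
X(-333, C(8, -22)) - (-142231 + Y) = (-2 - 7*(-333)*(1/2)*(-22 + 8)/(-22)) - (-142231 - 35336) = (-2 - 7*(-333)*(1/2)*(-1/22)*(-14)) - 1*(-177567) = (-2 - 7*(-333)*7/22) + 177567 = (-2 + 16317/22) + 177567 = 16273/22 + 177567 = 3922747/22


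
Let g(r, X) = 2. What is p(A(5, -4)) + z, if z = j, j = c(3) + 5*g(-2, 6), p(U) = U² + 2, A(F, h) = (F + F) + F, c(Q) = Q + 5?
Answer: 245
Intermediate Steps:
c(Q) = 5 + Q
A(F, h) = 3*F (A(F, h) = 2*F + F = 3*F)
p(U) = 2 + U²
j = 18 (j = (5 + 3) + 5*2 = 8 + 10 = 18)
z = 18
p(A(5, -4)) + z = (2 + (3*5)²) + 18 = (2 + 15²) + 18 = (2 + 225) + 18 = 227 + 18 = 245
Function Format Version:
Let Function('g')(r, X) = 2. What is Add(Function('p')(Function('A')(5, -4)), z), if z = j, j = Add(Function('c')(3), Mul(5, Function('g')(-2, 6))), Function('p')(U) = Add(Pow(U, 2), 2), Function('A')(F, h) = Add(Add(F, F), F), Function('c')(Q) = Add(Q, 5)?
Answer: 245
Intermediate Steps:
Function('c')(Q) = Add(5, Q)
Function('A')(F, h) = Mul(3, F) (Function('A')(F, h) = Add(Mul(2, F), F) = Mul(3, F))
Function('p')(U) = Add(2, Pow(U, 2))
j = 18 (j = Add(Add(5, 3), Mul(5, 2)) = Add(8, 10) = 18)
z = 18
Add(Function('p')(Function('A')(5, -4)), z) = Add(Add(2, Pow(Mul(3, 5), 2)), 18) = Add(Add(2, Pow(15, 2)), 18) = Add(Add(2, 225), 18) = Add(227, 18) = 245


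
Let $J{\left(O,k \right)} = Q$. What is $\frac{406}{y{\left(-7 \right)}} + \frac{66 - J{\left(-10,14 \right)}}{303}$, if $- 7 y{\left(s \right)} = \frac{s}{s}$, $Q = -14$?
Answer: $- \frac{861046}{303} \approx -2841.7$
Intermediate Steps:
$J{\left(O,k \right)} = -14$
$y{\left(s \right)} = - \frac{1}{7}$ ($y{\left(s \right)} = - \frac{s \frac{1}{s}}{7} = \left(- \frac{1}{7}\right) 1 = - \frac{1}{7}$)
$\frac{406}{y{\left(-7 \right)}} + \frac{66 - J{\left(-10,14 \right)}}{303} = \frac{406}{- \frac{1}{7}} + \frac{66 - -14}{303} = 406 \left(-7\right) + \left(66 + 14\right) \frac{1}{303} = -2842 + 80 \cdot \frac{1}{303} = -2842 + \frac{80}{303} = - \frac{861046}{303}$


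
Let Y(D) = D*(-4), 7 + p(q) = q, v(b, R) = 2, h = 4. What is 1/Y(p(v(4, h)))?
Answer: 1/20 ≈ 0.050000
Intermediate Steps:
p(q) = -7 + q
Y(D) = -4*D
1/Y(p(v(4, h))) = 1/(-4*(-7 + 2)) = 1/(-4*(-5)) = 1/20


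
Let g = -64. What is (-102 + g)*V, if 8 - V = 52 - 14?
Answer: 4980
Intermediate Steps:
V = -30 (V = 8 - (52 - 14) = 8 - 1*38 = 8 - 38 = -30)
(-102 + g)*V = (-102 - 64)*(-30) = -166*(-30) = 4980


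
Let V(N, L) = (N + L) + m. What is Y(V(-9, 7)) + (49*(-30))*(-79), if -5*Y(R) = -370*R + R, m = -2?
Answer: 579174/5 ≈ 1.1583e+5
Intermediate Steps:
V(N, L) = -2 + L + N (V(N, L) = (N + L) - 2 = (L + N) - 2 = -2 + L + N)
Y(R) = 369*R/5 (Y(R) = -(-370*R + R)/5 = -(-369)*R/5 = 369*R/5)
Y(V(-9, 7)) + (49*(-30))*(-79) = 369*(-2 + 7 - 9)/5 + (49*(-30))*(-79) = (369/5)*(-4) - 1470*(-79) = -1476/5 + 116130 = 579174/5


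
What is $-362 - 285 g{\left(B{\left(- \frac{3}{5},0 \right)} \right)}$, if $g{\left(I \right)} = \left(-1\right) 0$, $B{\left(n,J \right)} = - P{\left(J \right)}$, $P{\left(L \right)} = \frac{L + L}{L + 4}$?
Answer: $-362$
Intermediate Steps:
$P{\left(L \right)} = \frac{2 L}{4 + L}$
$B{\left(n,J \right)} = - \frac{2 J}{4 + J}$
$g{\left(I \right)} = 0$
$-362 - 285 g{\left(B{\left(- \frac{3}{5},0 \right)} \right)} = -362 - 0 = -362 + 0 = -362$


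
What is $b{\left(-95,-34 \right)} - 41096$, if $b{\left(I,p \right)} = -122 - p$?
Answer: $-41184$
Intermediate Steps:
$b{\left(-95,-34 \right)} - 41096 = \left(-122 - -34\right) - 41096 = \left(-122 + 34\right) - 41096 = -88 - 41096 = -41184$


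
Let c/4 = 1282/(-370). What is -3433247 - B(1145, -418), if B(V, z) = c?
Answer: -635148131/185 ≈ -3.4332e+6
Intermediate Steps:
c = -2564/185 (c = 4*(1282/(-370)) = 4*(1282*(-1/370)) = 4*(-641/185) = -2564/185 ≈ -13.859)
B(V, z) = -2564/185
-3433247 - B(1145, -418) = -3433247 - 1*(-2564/185) = -3433247 + 2564/185 = -635148131/185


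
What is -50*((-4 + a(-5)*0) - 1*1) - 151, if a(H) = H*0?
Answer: 99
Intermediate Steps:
a(H) = 0
-50*((-4 + a(-5)*0) - 1*1) - 151 = -50*((-4 + 0*0) - 1*1) - 151 = -50*((-4 + 0) - 1) - 151 = -50*(-4 - 1) - 151 = -50*(-5) - 151 = 250 - 151 = 99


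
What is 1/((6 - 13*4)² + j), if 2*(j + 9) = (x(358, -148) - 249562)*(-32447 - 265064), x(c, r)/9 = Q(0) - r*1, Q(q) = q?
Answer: 1/36925579872 ≈ 2.7082e-11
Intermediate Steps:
x(c, r) = -9*r (x(c, r) = 9*(0 - r*1) = 9*(0 - r) = 9*(-r) = -9*r)
j = 36925577756 (j = -9 + ((-9*(-148) - 249562)*(-32447 - 265064))/2 = -9 + ((1332 - 249562)*(-297511))/2 = -9 + (-248230*(-297511))/2 = -9 + (½)*73851155530 = -9 + 36925577765 = 36925577756)
1/((6 - 13*4)² + j) = 1/((6 - 13*4)² + 36925577756) = 1/((6 - 52)² + 36925577756) = 1/((-46)² + 36925577756) = 1/(2116 + 36925577756) = 1/36925579872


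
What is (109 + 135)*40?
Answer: 9760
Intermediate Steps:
(109 + 135)*40 = 244*40 = 9760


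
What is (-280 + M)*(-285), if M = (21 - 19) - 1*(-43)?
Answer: 66975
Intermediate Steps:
M = 45 (M = 2 + 43 = 45)
(-280 + M)*(-285) = (-280 + 45)*(-285) = -235*(-285) = 66975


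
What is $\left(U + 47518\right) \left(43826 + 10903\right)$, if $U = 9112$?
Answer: $3099303270$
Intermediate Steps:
$\left(U + 47518\right) \left(43826 + 10903\right) = \left(9112 + 47518\right) \left(43826 + 10903\right) = 56630 \cdot 54729 = 3099303270$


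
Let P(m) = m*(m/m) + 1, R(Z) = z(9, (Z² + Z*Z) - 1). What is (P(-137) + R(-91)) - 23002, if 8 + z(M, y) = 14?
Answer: -23132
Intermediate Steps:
z(M, y) = 6 (z(M, y) = -8 + 14 = 6)
R(Z) = 6
P(m) = 1 + m (P(m) = m*1 + 1 = m + 1 = 1 + m)
(P(-137) + R(-91)) - 23002 = ((1 - 137) + 6) - 23002 = (-136 + 6) - 23002 = -130 - 23002 = -23132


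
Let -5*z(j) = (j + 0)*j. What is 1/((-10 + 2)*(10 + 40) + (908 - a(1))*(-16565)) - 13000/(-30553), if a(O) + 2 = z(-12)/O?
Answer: 116027855447/272692307766 ≈ 0.42549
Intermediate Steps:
z(j) = -j**2/5 (z(j) = -(j + 0)*j/5 = -j*j/5 = -j**2/5)
a(O) = -2 - 144/(5*O) (a(O) = -2 + (-1/5*(-12)**2)/O = -2 + (-1/5*144)/O = -2 - 144/(5*O))
1/((-10 + 2)*(10 + 40) + (908 - a(1))*(-16565)) - 13000/(-30553) = 1/(((-10 + 2)*(10 + 40) + (908 - (-2 - 144/5/1)))*(-16565)) - 13000/(-30553) = -1/16565/(-8*50 + (908 - (-2 - 144/5*1))) - 13000*(-1/30553) = -1/16565/(-400 + (908 - (-2 - 144/5))) + 13000/30553 = -1/16565/(-400 + (908 - 1*(-154/5))) + 13000/30553 = -1/16565/(-400 + (908 + 154/5)) + 13000/30553 = -1/16565/(-400 + 4694/5) + 13000/30553 = -1/16565/(2694/5) + 13000/30553 = (5/2694)*(-1/16565) + 13000/30553 = -1/8925222 + 13000/30553 = 116027855447/272692307766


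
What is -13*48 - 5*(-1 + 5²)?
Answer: -744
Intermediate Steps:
-13*48 - 5*(-1 + 5²) = -624 - 5*(-1 + 25) = -624 - 5*24 = -624 - 120 = -744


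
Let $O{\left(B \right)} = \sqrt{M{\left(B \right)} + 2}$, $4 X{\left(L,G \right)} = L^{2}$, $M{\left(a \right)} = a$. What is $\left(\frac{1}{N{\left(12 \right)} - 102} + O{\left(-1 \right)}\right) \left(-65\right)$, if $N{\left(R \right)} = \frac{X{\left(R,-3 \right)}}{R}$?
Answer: $- \frac{6370}{99} \approx -64.343$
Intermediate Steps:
$X{\left(L,G \right)} = \frac{L^{2}}{4}$
$N{\left(R \right)} = \frac{R}{4}$ ($N{\left(R \right)} = \frac{\frac{1}{4} R^{2}}{R} = \frac{R}{4}$)
$O{\left(B \right)} = \sqrt{2 + B}$ ($O{\left(B \right)} = \sqrt{B + 2} = \sqrt{2 + B}$)
$\left(\frac{1}{N{\left(12 \right)} - 102} + O{\left(-1 \right)}\right) \left(-65\right) = \left(\frac{1}{\frac{1}{4} \cdot 12 - 102} + \sqrt{2 - 1}\right) \left(-65\right) = \left(\frac{1}{3 - 102} + \sqrt{1}\right) \left(-65\right) = \left(\frac{1}{-99} + 1\right) \left(-65\right) = \left(- \frac{1}{99} + 1\right) \left(-65\right) = \frac{98}{99} \left(-65\right) = - \frac{6370}{99}$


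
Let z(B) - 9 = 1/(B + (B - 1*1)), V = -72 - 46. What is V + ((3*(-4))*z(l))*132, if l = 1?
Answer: -15958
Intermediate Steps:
V = -118
z(B) = 9 + 1/(-1 + 2*B) (z(B) = 9 + 1/(B + (B - 1*1)) = 9 + 1/(B + (B - 1)) = 9 + 1/(B + (-1 + B)) = 9 + 1/(-1 + 2*B))
V + ((3*(-4))*z(l))*132 = -118 + ((3*(-4))*(2*(-4 + 9*1)/(-1 + 2*1)))*132 = -118 - 24*(-4 + 9)/(-1 + 2)*132 = -118 - 24*5/1*132 = -118 - 24*5*132 = -118 - 12*10*132 = -118 - 120*132 = -118 - 15840 = -15958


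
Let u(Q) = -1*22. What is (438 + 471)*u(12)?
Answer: -19998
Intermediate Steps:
u(Q) = -22
(438 + 471)*u(12) = (438 + 471)*(-22) = 909*(-22) = -19998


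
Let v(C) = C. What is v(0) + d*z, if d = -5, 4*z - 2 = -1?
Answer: -5/4 ≈ -1.2500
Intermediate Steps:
z = 1/4 (z = 1/2 + (1/4)*(-1) = 1/2 - 1/4 = 1/4 ≈ 0.25000)
v(0) + d*z = 0 - 5*1/4 = 0 - 5/4 = -5/4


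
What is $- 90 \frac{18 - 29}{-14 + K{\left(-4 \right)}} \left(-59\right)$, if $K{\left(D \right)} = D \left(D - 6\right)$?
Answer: $- \frac{29205}{13} \approx -2246.5$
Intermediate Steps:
$K{\left(D \right)} = D \left(-6 + D\right)$ ($K{\left(D \right)} = D \left(D - 6\right) = D \left(-6 + D\right)$)
$- 90 \frac{18 - 29}{-14 + K{\left(-4 \right)}} \left(-59\right) = - 90 \frac{18 - 29}{-14 - 4 \left(-6 - 4\right)} \left(-59\right) = - 90 \left(- \frac{11}{-14 - -40}\right) \left(-59\right) = - 90 \left(- \frac{11}{-14 + 40}\right) \left(-59\right) = - 90 \left(- \frac{11}{26}\right) \left(-59\right) = - 90 \left(\left(-11\right) \frac{1}{26}\right) \left(-59\right) = \left(-90\right) \left(- \frac{11}{26}\right) \left(-59\right) = \frac{495}{13} \left(-59\right) = - \frac{29205}{13}$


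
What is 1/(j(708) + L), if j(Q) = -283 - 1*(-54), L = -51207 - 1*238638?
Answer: -1/290074 ≈ -3.4474e-6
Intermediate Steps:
L = -289845 (L = -51207 - 238638 = -289845)
j(Q) = -229 (j(Q) = -283 + 54 = -229)
1/(j(708) + L) = 1/(-229 - 289845) = 1/(-290074) = -1/290074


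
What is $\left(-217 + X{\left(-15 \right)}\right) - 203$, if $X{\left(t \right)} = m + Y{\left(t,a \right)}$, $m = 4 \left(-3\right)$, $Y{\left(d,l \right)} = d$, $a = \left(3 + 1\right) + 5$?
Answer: $-447$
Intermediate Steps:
$a = 9$ ($a = 4 + 5 = 9$)
$m = -12$
$X{\left(t \right)} = -12 + t$
$\left(-217 + X{\left(-15 \right)}\right) - 203 = \left(-217 - 27\right) - 203 = -244 - 203 = -447$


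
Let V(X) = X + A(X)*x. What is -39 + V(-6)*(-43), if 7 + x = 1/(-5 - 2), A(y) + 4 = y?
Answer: -19967/7 ≈ -2852.4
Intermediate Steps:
A(y) = -4 + y
x = -50/7 (x = -7 + 1/(-5 - 2) = -7 + 1/(-7) = -7 - 1/7 = -50/7 ≈ -7.1429)
V(X) = 200/7 - 43*X/7 (V(X) = X + (-4 + X)*(-50/7) = X + (200/7 - 50*X/7) = 200/7 - 43*X/7)
-39 + V(-6)*(-43) = -39 + (200/7 - 43/7*(-6))*(-43) = -39 + (200/7 + 258/7)*(-43) = -39 + (458/7)*(-43) = -39 - 19694/7 = -19967/7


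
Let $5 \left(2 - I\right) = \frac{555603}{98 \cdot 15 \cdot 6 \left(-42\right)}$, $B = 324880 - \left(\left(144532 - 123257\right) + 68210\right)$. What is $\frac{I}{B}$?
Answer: $\frac{1420001}{145332873000} \approx 9.7707 \cdot 10^{-6}$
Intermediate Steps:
$B = 235395$ ($B = 324880 - \left(21275 + 68210\right) = 324880 - 89485 = 235395$)
$I = \frac{1420001}{617400}$ ($I = 2 - \frac{555603 \frac{1}{98 \cdot 15 \cdot 6 \left(-42\right)}}{5} = 2 - \frac{555603 \frac{1}{98 \cdot 90 \left(-42\right)}}{5} = 2 - \frac{555603 \frac{1}{8820 \left(-42\right)}}{5} = 2 - \frac{555603 \frac{1}{-370440}}{5} = 2 - \frac{555603 \left(- \frac{1}{370440}\right)}{5} = 2 - - \frac{185201}{617400} = 2 + \frac{185201}{617400} = \frac{1420001}{617400} \approx 2.3$)
$\frac{I}{B} = \frac{1420001}{617400 \cdot 235395} = \frac{1420001}{617400} \cdot \frac{1}{235395} = \frac{1420001}{145332873000}$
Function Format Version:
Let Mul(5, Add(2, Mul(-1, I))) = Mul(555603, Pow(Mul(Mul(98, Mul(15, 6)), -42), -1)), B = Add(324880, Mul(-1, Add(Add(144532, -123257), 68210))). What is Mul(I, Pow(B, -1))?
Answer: Rational(1420001, 145332873000) ≈ 9.7707e-6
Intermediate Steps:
B = 235395 (B = Add(324880, Mul(-1, Add(21275, 68210))) = Add(324880, Mul(-1, 89485)) = Add(324880, -89485) = 235395)
I = Rational(1420001, 617400) (I = Add(2, Mul(Rational(-1, 5), Mul(555603, Pow(Mul(Mul(98, Mul(15, 6)), -42), -1)))) = Add(2, Mul(Rational(-1, 5), Mul(555603, Pow(Mul(Mul(98, 90), -42), -1)))) = Add(2, Mul(Rational(-1, 5), Mul(555603, Pow(Mul(8820, -42), -1)))) = Add(2, Mul(Rational(-1, 5), Mul(555603, Pow(-370440, -1)))) = Add(2, Mul(Rational(-1, 5), Mul(555603, Rational(-1, 370440)))) = Add(2, Mul(Rational(-1, 5), Rational(-185201, 123480))) = Add(2, Rational(185201, 617400)) = Rational(1420001, 617400) ≈ 2.3000)
Mul(I, Pow(B, -1)) = Mul(Rational(1420001, 617400), Pow(235395, -1)) = Mul(Rational(1420001, 617400), Rational(1, 235395)) = Rational(1420001, 145332873000)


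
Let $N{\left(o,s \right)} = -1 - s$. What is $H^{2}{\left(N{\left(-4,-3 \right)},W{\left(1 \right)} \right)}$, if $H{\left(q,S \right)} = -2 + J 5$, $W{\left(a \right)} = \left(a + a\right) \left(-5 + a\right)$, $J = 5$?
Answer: $529$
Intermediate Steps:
$W{\left(a \right)} = 2 a \left(-5 + a\right)$
$H{\left(q,S \right)} = 23$ ($H{\left(q,S \right)} = -2 + 5 \cdot 5 = -2 + 25 = 23$)
$H^{2}{\left(N{\left(-4,-3 \right)},W{\left(1 \right)} \right)} = 23^{2} = 529$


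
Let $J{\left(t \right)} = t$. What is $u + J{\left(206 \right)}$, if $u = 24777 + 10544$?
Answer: $35527$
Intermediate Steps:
$u = 35321$
$u + J{\left(206 \right)} = 35321 + 206 = 35527$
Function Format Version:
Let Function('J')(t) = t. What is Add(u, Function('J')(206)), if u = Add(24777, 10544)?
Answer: 35527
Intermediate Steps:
u = 35321
Add(u, Function('J')(206)) = Add(35321, 206) = 35527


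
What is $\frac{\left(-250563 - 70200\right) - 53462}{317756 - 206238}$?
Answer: $- \frac{374225}{111518} \approx -3.3557$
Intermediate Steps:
$\frac{\left(-250563 - 70200\right) - 53462}{317756 - 206238} = \frac{\left(-250563 - 70200\right) - 53462}{111518} = \left(-320763 - 53462\right) \frac{1}{111518} = \left(-374225\right) \frac{1}{111518} = - \frac{374225}{111518}$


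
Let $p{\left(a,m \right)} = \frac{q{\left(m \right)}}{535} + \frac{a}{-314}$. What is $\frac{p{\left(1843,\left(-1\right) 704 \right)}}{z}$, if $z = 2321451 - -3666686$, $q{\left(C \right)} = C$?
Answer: $- \frac{1207061}{1005947134630} \approx -1.1999 \cdot 10^{-6}$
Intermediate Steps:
$p{\left(a,m \right)} = - \frac{a}{314} + \frac{m}{535}$ ($p{\left(a,m \right)} = \frac{m}{535} + \frac{a}{-314} = m \frac{1}{535} + a \left(- \frac{1}{314}\right) = \frac{m}{535} - \frac{a}{314} = - \frac{a}{314} + \frac{m}{535}$)
$z = 5988137$ ($z = 2321451 + 3666686 = 5988137$)
$\frac{p{\left(1843,\left(-1\right) 704 \right)}}{z} = \frac{\left(- \frac{1}{314}\right) 1843 + \frac{\left(-1\right) 704}{535}}{5988137} = \left(- \frac{1843}{314} + \frac{1}{535} \left(-704\right)\right) \frac{1}{5988137} = \left(- \frac{1843}{314} - \frac{704}{535}\right) \frac{1}{5988137} = \left(- \frac{1207061}{167990}\right) \frac{1}{5988137} = - \frac{1207061}{1005947134630}$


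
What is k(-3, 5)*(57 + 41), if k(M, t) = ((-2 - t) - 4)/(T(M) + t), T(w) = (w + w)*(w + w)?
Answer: -1078/41 ≈ -26.293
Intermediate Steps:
T(w) = 4*w**2 (T(w) = (2*w)*(2*w) = 4*w**2)
k(M, t) = (-6 - t)/(t + 4*M**2) (k(M, t) = ((-2 - t) - 4)/(4*M**2 + t) = (-6 - t)/(t + 4*M**2))
k(-3, 5)*(57 + 41) = ((-6 - 1*5)/(5 + 4*(-3)**2))*(57 + 41) = ((-6 - 5)/(5 + 4*9))*98 = (-11/(5 + 36))*98 = (-11/41)*98 = ((1/41)*(-11))*98 = -11/41*98 = -1078/41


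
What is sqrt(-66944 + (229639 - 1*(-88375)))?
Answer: sqrt(251070) ≈ 501.07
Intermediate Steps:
sqrt(-66944 + (229639 - 1*(-88375))) = sqrt(-66944 + (229639 + 88375)) = sqrt(-66944 + 318014) = sqrt(251070)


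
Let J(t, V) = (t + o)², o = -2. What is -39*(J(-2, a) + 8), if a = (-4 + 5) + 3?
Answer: -936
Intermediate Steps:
a = 4 (a = 1 + 3 = 4)
J(t, V) = (-2 + t)² (J(t, V) = (t - 2)² = (-2 + t)²)
-39*(J(-2, a) + 8) = -39*((-2 - 2)² + 8) = -39*((-4)² + 8) = -39*(16 + 8) = -39*24 = -936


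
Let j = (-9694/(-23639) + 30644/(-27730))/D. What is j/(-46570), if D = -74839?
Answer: -2423292/12152211926083075 ≈ -1.9941e-10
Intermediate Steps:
j = 4846584/521890140695 (j = (-9694/(-23639) + 30644/(-27730))/(-74839) = (-9694*(-1/23639) + 30644*(-1/27730))*(-1/74839) = (9694/23639 - 326/295)*(-1/74839) = -4846584/6973505*(-1/74839) = 4846584/521890140695 ≈ 9.2866e-6)
j/(-46570) = (4846584/521890140695)/(-46570) = (4846584/521890140695)*(-1/46570) = -2423292/12152211926083075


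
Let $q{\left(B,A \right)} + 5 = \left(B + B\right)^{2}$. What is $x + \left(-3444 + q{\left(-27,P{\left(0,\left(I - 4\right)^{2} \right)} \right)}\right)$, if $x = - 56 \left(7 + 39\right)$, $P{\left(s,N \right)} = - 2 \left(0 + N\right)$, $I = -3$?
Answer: $-3109$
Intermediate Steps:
$P{\left(s,N \right)} = - 2 N$
$x = -2576$ ($x = \left(-56\right) 46 = -2576$)
$q{\left(B,A \right)} = -5 + 4 B^{2}$ ($q{\left(B,A \right)} = -5 + \left(B + B\right)^{2} = -5 + \left(2 B\right)^{2} = -5 + 4 B^{2}$)
$x + \left(-3444 + q{\left(-27,P{\left(0,\left(I - 4\right)^{2} \right)} \right)}\right) = -2576 - \left(3449 - 2916\right) = -2576 + \left(-3444 + \left(-5 + 4 \cdot 729\right)\right) = -2576 + \left(-3444 + \left(-5 + 2916\right)\right) = -2576 + \left(-3444 + 2911\right) = -2576 - 533 = -3109$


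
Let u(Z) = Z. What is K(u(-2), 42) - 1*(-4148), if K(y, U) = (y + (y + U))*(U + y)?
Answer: 5668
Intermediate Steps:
K(y, U) = (U + y)*(U + 2*y) (K(y, U) = (y + (U + y))*(U + y) = (U + 2*y)*(U + y) = (U + y)*(U + 2*y))
K(u(-2), 42) - 1*(-4148) = (42² + 2*(-2)² + 3*42*(-2)) - 1*(-4148) = (1764 + 2*4 - 252) + 4148 = (1764 + 8 - 252) + 4148 = 1520 + 4148 = 5668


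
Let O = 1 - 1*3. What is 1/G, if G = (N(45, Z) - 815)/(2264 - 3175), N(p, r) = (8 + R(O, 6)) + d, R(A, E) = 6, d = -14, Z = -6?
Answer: 911/815 ≈ 1.1178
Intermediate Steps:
O = -2 (O = 1 - 3 = -2)
N(p, r) = 0 (N(p, r) = (8 + 6) - 14 = 14 - 14 = 0)
G = 815/911 (G = (0 - 815)/(2264 - 3175) = -815/(-911) = -815*(-1/911) = 815/911 ≈ 0.89462)
1/G = 1/(815/911) = 911/815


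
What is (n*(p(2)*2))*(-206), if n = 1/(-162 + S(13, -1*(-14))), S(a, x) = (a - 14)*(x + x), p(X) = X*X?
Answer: 824/95 ≈ 8.6737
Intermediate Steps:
p(X) = X²
S(a, x) = 2*x*(-14 + a) (S(a, x) = (-14 + a)*(2*x) = 2*x*(-14 + a))
n = -1/190 (n = 1/(-162 + 2*(-1*(-14))*(-14 + 13)) = 1/(-162 + 2*14*(-1)) = 1/(-162 - 28) = 1/(-190) = -1/190 ≈ -0.0052632)
(n*(p(2)*2))*(-206) = -2²*2/190*(-206) = -2*2/95*(-206) = -1/190*8*(-206) = -4/95*(-206) = 824/95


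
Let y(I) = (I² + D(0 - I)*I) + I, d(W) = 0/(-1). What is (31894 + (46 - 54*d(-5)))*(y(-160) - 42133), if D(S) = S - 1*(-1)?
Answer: -1355948820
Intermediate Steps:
d(W) = 0 (d(W) = 0*(-1) = 0)
D(S) = 1 + S (D(S) = S + 1 = 1 + S)
y(I) = I + I² + I*(1 - I) (y(I) = (I² + (1 + (0 - I))*I) + I = (I² + (1 - I)*I) + I = (I² + I*(1 - I)) + I = I + I² + I*(1 - I))
(31894 + (46 - 54*d(-5)))*(y(-160) - 42133) = (31894 + (46 - 54*0))*(2*(-160) - 42133) = (31894 + (46 + 0))*(-320 - 42133) = (31894 + 46)*(-42453) = 31940*(-42453) = -1355948820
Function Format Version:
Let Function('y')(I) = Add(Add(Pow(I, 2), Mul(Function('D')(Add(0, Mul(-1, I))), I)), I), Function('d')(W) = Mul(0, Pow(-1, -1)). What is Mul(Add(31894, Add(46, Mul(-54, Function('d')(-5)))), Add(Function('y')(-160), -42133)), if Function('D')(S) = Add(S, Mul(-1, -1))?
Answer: -1355948820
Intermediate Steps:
Function('d')(W) = 0 (Function('d')(W) = Mul(0, -1) = 0)
Function('D')(S) = Add(1, S) (Function('D')(S) = Add(S, 1) = Add(1, S))
Function('y')(I) = Add(I, Pow(I, 2), Mul(I, Add(1, Mul(-1, I)))) (Function('y')(I) = Add(Add(Pow(I, 2), Mul(Add(1, Add(0, Mul(-1, I))), I)), I) = Add(Add(Pow(I, 2), Mul(Add(1, Mul(-1, I)), I)), I) = Add(Add(Pow(I, 2), Mul(I, Add(1, Mul(-1, I)))), I) = Add(I, Pow(I, 2), Mul(I, Add(1, Mul(-1, I)))))
Mul(Add(31894, Add(46, Mul(-54, Function('d')(-5)))), Add(Function('y')(-160), -42133)) = Mul(Add(31894, Add(46, Mul(-54, 0))), Add(Mul(2, -160), -42133)) = Mul(Add(31894, Add(46, 0)), Add(-320, -42133)) = Mul(Add(31894, 46), -42453) = Mul(31940, -42453) = -1355948820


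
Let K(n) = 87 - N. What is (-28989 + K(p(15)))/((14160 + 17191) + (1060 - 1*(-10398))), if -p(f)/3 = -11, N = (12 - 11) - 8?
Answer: -28895/42809 ≈ -0.67497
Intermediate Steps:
N = -7 (N = 1 - 8 = -7)
p(f) = 33 (p(f) = -3*(-11) = 33)
K(n) = 94 (K(n) = 87 - 1*(-7) = 87 + 7 = 94)
(-28989 + K(p(15)))/((14160 + 17191) + (1060 - 1*(-10398))) = (-28989 + 94)/((14160 + 17191) + (1060 - 1*(-10398))) = -28895/(31351 + (1060 + 10398)) = -28895/(31351 + 11458) = -28895/42809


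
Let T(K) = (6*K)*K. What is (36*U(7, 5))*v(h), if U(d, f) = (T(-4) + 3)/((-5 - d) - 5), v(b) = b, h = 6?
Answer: -21384/17 ≈ -1257.9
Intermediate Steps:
T(K) = 6*K²
U(d, f) = 99/(-10 - d) (U(d, f) = (6*(-4)² + 3)/((-5 - d) - 5) = (6*16 + 3)/(-10 - d) = (96 + 3)/(-10 - d) = 99/(-10 - d))
(36*U(7, 5))*v(h) = (36*(-99/(10 + 7)))*6 = (36*(-99/17))*6 = -3564/17*6 = -21384/17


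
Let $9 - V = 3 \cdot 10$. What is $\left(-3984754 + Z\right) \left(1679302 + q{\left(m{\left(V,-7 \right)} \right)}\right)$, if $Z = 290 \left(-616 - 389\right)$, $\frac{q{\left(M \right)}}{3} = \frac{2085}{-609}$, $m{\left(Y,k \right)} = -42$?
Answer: $- \frac{1457741783825084}{203} \approx -7.181 \cdot 10^{12}$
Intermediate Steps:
$V = -21$ ($V = 9 - 3 \cdot 10 = 9 - 30 = -21$)
$q{\left(M \right)} = - \frac{2085}{203}$ ($q{\left(M \right)} = 3 \frac{2085}{-609} = 3 \cdot 2085 \left(- \frac{1}{609}\right) = 3 \left(- \frac{695}{203}\right) = - \frac{2085}{203}$)
$Z = -291450$ ($Z = 290 \left(-1005\right) = -291450$)
$\left(-3984754 + Z\right) \left(1679302 + q{\left(m{\left(V,-7 \right)} \right)}\right) = \left(-3984754 - 291450\right) \left(1679302 - \frac{2085}{203}\right) = \left(-4276204\right) \frac{340896221}{203} = - \frac{1457741783825084}{203}$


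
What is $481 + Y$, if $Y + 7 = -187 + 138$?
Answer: $425$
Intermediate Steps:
$Y = -56$ ($Y = -7 + \left(-187 + 138\right) = -7 - 49 = -56$)
$481 + Y = 481 - 56 = 425$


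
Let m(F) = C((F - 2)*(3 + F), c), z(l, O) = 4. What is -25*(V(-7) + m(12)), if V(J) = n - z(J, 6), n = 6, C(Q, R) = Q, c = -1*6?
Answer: -3800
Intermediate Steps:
c = -6
m(F) = (-2 + F)*(3 + F) (m(F) = (F - 2)*(3 + F) = (-2 + F)*(3 + F))
V(J) = 2 (V(J) = 6 - 1*4 = 6 - 4 = 2)
-25*(V(-7) + m(12)) = -25*(2 + (-6 + 12 + 12²)) = -25*(2 + (-6 + 12 + 144)) = -25*(2 + 150) = -25*152 = -3800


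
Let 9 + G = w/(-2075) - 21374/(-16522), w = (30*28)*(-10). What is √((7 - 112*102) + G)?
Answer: I*√5369236833049023/685663 ≈ 106.87*I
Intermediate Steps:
w = -8400 (w = 840*(-10) = -8400)
G = -2508250/685663 (G = -9 + (-8400/(-2075) - 21374/(-16522)) = -9 + (-8400*(-1/2075) - 21374*(-1/16522)) = -9 + (336/83 + 10687/8261) = -9 + 3662717/685663 = -2508250/685663 ≈ -3.6581)
√((7 - 112*102) + G) = √((7 - 112*102) - 2508250/685663) = √((7 - 11424) - 2508250/685663) = √(-11417 - 2508250/685663) = √(-7830722721/685663) = I*√5369236833049023/685663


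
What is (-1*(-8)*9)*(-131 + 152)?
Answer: 1512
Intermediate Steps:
(-1*(-8)*9)*(-131 + 152) = (8*9)*21 = 72*21 = 1512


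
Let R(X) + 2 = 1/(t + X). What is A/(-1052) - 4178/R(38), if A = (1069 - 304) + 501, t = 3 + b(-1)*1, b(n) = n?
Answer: 87855113/41554 ≈ 2114.2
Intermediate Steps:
t = 2 (t = 3 - 1*1 = 3 - 1 = 2)
A = 1266 (A = 765 + 501 = 1266)
R(X) = -2 + 1/(2 + X)
A/(-1052) - 4178/R(38) = 1266/(-1052) - 4178*(2 + 38)/(-3 - 2*38) = 1266*(-1/1052) - 4178*40/(-3 - 76) = -633/526 - 4178/((1/40)*(-79)) = -633/526 - 4178/(-79/40) = -633/526 - 4178*(-40/79) = -633/526 + 167120/79 = 87855113/41554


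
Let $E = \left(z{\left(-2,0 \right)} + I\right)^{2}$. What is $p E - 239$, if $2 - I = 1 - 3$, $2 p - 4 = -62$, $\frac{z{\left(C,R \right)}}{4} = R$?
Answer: $-703$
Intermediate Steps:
$z{\left(C,R \right)} = 4 R$
$p = -29$ ($p = 2 + \frac{1}{2} \left(-62\right) = 2 - 31 = -29$)
$I = 4$ ($I = 2 - \left(1 - 3\right) = 2 - -2 = 2 + 2 = 4$)
$E = 16$ ($E = \left(4 \cdot 0 + 4\right)^{2} = \left(0 + 4\right)^{2} = 4^{2} = 16$)
$p E - 239 = \left(-29\right) 16 - 239 = -464 - 239 = -703$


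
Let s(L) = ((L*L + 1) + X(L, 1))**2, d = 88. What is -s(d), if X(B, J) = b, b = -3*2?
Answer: -59892121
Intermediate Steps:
b = -6
X(B, J) = -6
s(L) = (-5 + L**2)**2 (s(L) = ((L*L + 1) - 6)**2 = ((L**2 + 1) - 6)**2 = ((1 + L**2) - 6)**2 = (-5 + L**2)**2)
-s(d) = -(-5 + 88**2)**2 = -(-5 + 7744)**2 = -1*7739**2 = -1*59892121 = -59892121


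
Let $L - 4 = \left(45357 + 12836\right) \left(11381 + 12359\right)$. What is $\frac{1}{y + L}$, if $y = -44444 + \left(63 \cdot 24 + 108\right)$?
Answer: $\frac{1}{1381459000} \approx 7.2387 \cdot 10^{-10}$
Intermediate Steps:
$L = 1381501824$ ($L = 4 + \left(45357 + 12836\right) \left(11381 + 12359\right) = 4 + 58193 \cdot 23740 = 4 + 1381501820 = 1381501824$)
$y = -42824$ ($y = -44444 + \left(1512 + 108\right) = -44444 + 1620 = -42824$)
$\frac{1}{y + L} = \frac{1}{-42824 + 1381501824} = \frac{1}{1381459000}$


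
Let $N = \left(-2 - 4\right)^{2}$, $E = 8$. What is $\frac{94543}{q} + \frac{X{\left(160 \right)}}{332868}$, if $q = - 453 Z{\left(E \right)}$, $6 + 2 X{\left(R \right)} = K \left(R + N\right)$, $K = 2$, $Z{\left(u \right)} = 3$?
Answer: $- \frac{10490025679}{150789204} \approx -69.568$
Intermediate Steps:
$N = 36$ ($N = \left(-6\right)^{2} = 36$)
$X{\left(R \right)} = 33 + R$ ($X{\left(R \right)} = -3 + \frac{2 \left(R + 36\right)}{2} = -3 + \frac{2 \left(36 + R\right)}{2} = -3 + \frac{72 + 2 R}{2} = -3 + \left(36 + R\right) = 33 + R$)
$q = -1359$ ($q = \left(-453\right) 3 = -1359$)
$\frac{94543}{q} + \frac{X{\left(160 \right)}}{332868} = \frac{94543}{-1359} + \frac{33 + 160}{332868} = 94543 \left(- \frac{1}{1359}\right) + 193 \cdot \frac{1}{332868} = - \frac{94543}{1359} + \frac{193}{332868} = - \frac{10490025679}{150789204}$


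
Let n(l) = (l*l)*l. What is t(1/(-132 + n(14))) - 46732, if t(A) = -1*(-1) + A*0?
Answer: -46731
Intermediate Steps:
n(l) = l**3 (n(l) = l**2*l = l**3)
t(A) = 1 (t(A) = 1 + 0 = 1)
t(1/(-132 + n(14))) - 46732 = 1 - 46732 = -46731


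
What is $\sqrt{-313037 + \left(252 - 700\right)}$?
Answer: $i \sqrt{313485} \approx 559.9 i$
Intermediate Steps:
$\sqrt{-313037 + \left(252 - 700\right)} = \sqrt{-313037 - 448} = \sqrt{-313485} = i \sqrt{313485}$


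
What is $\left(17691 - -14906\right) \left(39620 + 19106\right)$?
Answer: $1914291422$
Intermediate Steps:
$\left(17691 - -14906\right) \left(39620 + 19106\right) = \left(17691 + 14906\right) 58726 = 32597 \cdot 58726 = 1914291422$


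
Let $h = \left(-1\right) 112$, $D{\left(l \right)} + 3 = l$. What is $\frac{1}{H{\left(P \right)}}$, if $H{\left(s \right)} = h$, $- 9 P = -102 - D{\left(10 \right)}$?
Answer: $- \frac{1}{112} \approx -0.0089286$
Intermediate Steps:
$D{\left(l \right)} = -3 + l$
$h = -112$
$P = \frac{109}{9}$ ($P = - \frac{-102 - \left(-3 + 10\right)}{9} = - \frac{-102 - 7}{9} = \left(- \frac{1}{9}\right) \left(-109\right) = \frac{109}{9} \approx 12.111$)
$H{\left(s \right)} = -112$
$\frac{1}{H{\left(P \right)}} = \frac{1}{-112} = - \frac{1}{112}$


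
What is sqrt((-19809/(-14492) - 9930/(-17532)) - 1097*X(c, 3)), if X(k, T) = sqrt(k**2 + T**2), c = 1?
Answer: sqrt(216667096562037 - 122942975220529092*sqrt(10))/10586406 ≈ 58.882*I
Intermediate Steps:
X(k, T) = sqrt(T**2 + k**2)
sqrt((-19809/(-14492) - 9930/(-17532)) - 1097*X(c, 3)) = sqrt((-19809/(-14492) - 9930/(-17532)) - 1097*sqrt(3**2 + 1**2)) = sqrt((-19809*(-1/14492) - 9930*(-1/17532)) - 1097*sqrt(9 + 1)) = sqrt((19809/14492 + 1655/2922) - 1097*sqrt(10)) = sqrt(40933079/21172812 - 1097*sqrt(10))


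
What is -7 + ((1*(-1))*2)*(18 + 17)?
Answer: -77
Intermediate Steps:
-7 + ((1*(-1))*2)*(18 + 17) = -7 - 1*2*35 = -7 - 2*35 = -7 - 70 = -77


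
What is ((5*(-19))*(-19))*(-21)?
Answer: -37905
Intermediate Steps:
((5*(-19))*(-19))*(-21) = -95*(-19)*(-21) = 1805*(-21) = -37905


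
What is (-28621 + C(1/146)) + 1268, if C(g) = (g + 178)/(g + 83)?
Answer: -331465018/12119 ≈ -27351.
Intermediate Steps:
C(g) = (178 + g)/(83 + g)
(-28621 + C(1/146)) + 1268 = (-28621 + (178 + 1/146)/(83 + 1/146)) + 1268 = (-28621 + (25989/146)/(12119/146)) + 1268 = (-28621 + (146/12119)*(25989/146)) + 1268 = (-28621 + 25989/12119) + 1268 = -346831910/12119 + 1268 = -331465018/12119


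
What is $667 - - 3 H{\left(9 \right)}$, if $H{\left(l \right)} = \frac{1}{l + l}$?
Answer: $\frac{4003}{6} \approx 667.17$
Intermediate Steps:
$H{\left(l \right)} = \frac{1}{2 l}$
$667 - - 3 H{\left(9 \right)} = 667 - - 3 \frac{1}{2 \cdot 9} = 667 - - 3 \cdot \frac{1}{2} \cdot \frac{1}{9} = 667 - \left(-3\right) \frac{1}{18} = 667 - - \frac{1}{6} = 667 + \frac{1}{6} = \frac{4003}{6}$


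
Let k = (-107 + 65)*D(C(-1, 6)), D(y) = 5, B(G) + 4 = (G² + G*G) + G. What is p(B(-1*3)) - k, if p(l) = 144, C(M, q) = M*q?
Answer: 354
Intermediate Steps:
B(G) = -4 + G + 2*G² (B(G) = -4 + ((G² + G*G) + G) = -4 + ((G² + G²) + G) = -4 + (2*G² + G) = -4 + (G + 2*G²) = -4 + G + 2*G²)
k = -210 (k = (-107 + 65)*5 = -42*5 = -210)
p(B(-1*3)) - k = 144 - 1*(-210) = 144 + 210 = 354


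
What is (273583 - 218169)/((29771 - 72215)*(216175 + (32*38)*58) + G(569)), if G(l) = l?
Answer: -55414/12168821563 ≈ -4.5538e-6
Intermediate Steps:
(273583 - 218169)/((29771 - 72215)*(216175 + (32*38)*58) + G(569)) = (273583 - 218169)/((29771 - 72215)*(216175 + (32*38)*58) + 569) = 55414/(-42444*(216175 + 1216*58) + 569) = 55414/(-42444*(216175 + 70528) + 569) = 55414/(-42444*286703 + 569) = 55414/(-12168822132 + 569) = 55414/(-12168821563) = 55414*(-1/12168821563) = -55414/12168821563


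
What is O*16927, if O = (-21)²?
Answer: 7464807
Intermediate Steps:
O = 441
O*16927 = 441*16927 = 7464807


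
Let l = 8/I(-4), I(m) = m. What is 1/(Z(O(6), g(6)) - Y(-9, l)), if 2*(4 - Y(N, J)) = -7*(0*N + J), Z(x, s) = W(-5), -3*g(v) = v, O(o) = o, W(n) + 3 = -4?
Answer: -¼ ≈ -0.25000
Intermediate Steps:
W(n) = -7 (W(n) = -3 - 4 = -7)
l = -2 (l = 8/(-4) = 8*(-¼) = -2)
g(v) = -v/3
Z(x, s) = -7
Y(N, J) = 4 + 7*J/2 (Y(N, J) = 4 - (-7)*(0*N + J)/2 = 4 - (-7)*(0 + J)/2 = 4 - (-7)*J/2 = 4 + 7*J/2)
1/(Z(O(6), g(6)) - Y(-9, l)) = 1/(-7 - (4 + (7/2)*(-2))) = 1/(-7 - (4 - 7)) = 1/(-7 - 1*(-3)) = 1/(-7 + 3) = 1/(-4) = -¼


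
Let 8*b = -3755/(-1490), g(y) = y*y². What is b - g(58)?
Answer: -465146257/2384 ≈ -1.9511e+5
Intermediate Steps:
g(y) = y³
b = 751/2384 (b = (-3755/(-1490))/8 = (-3755*(-1/1490))/8 = (⅛)*(751/298) = 751/2384 ≈ 0.31502)
b - g(58) = 751/2384 - 1*58³ = 751/2384 - 1*195112 = 751/2384 - 195112 = -465146257/2384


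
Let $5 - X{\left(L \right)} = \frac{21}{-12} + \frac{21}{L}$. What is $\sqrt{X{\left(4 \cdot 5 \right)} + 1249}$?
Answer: $\frac{\sqrt{125470}}{10} \approx 35.422$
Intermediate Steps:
$X{\left(L \right)} = \frac{27}{4} - \frac{21}{L}$ ($X{\left(L \right)} = 5 - \left(\frac{21}{-12} + \frac{21}{L}\right) = 5 - \left(21 \left(- \frac{1}{12}\right) + \frac{21}{L}\right) = 5 - \left(- \frac{7}{4} + \frac{21}{L}\right) = 5 + \left(\frac{7}{4} - \frac{21}{L}\right) = \frac{27}{4} - \frac{21}{L}$)
$\sqrt{X{\left(4 \cdot 5 \right)} + 1249} = \sqrt{\left(\frac{27}{4} - \frac{21}{4 \cdot 5}\right) + 1249} = \sqrt{\left(\frac{27}{4} - \frac{21}{20}\right) + 1249} = \sqrt{\frac{57}{10} + 1249} = \sqrt{\frac{12547}{10}} = \frac{\sqrt{125470}}{10}$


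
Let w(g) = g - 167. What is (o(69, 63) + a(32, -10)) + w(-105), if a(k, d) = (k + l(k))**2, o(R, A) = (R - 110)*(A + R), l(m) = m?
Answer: -1588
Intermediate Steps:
w(g) = -167 + g
o(R, A) = (-110 + R)*(A + R)
a(k, d) = 4*k**2 (a(k, d) = (k + k)**2 = (2*k)**2 = 4*k**2)
(o(69, 63) + a(32, -10)) + w(-105) = ((69**2 - 110*63 - 110*69 + 63*69) + 4*32**2) + (-167 - 105) = ((4761 - 6930 - 7590 + 4347) + 4*1024) - 272 = (-5412 + 4096) - 272 = -1316 - 272 = -1588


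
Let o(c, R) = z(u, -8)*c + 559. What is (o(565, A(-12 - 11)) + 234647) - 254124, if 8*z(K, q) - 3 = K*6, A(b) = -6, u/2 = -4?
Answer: -176769/8 ≈ -22096.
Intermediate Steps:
u = -8 (u = 2*(-4) = -8)
z(K, q) = 3/8 + 3*K/4 (z(K, q) = 3/8 + (K*6)/8 = 3/8 + (6*K)/8 = 3/8 + 3*K/4)
o(c, R) = 559 - 45*c/8 (o(c, R) = (3/8 + (¾)*(-8))*c + 559 = (3/8 - 6)*c + 559 = -45*c/8 + 559 = 559 - 45*c/8)
(o(565, A(-12 - 11)) + 234647) - 254124 = ((559 - 45/8*565) + 234647) - 254124 = ((559 - 25425/8) + 234647) - 254124 = (-20953/8 + 234647) - 254124 = 1856223/8 - 254124 = -176769/8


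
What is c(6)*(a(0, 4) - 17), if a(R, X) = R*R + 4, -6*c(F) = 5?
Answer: 65/6 ≈ 10.833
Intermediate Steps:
c(F) = -5/6 (c(F) = -1/6*5 = -5/6)
a(R, X) = 4 + R**2 (a(R, X) = R**2 + 4 = 4 + R**2)
c(6)*(a(0, 4) - 17) = -5*((4 + 0**2) - 17)/6 = -5*((4 + 0) - 17)/6 = -5*(4 - 17)/6 = -5/6*(-13) = 65/6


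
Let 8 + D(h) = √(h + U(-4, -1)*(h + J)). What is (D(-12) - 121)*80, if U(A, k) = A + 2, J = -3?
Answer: -10320 + 240*√2 ≈ -9980.6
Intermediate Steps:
U(A, k) = 2 + A
D(h) = -8 + √(6 - h) (D(h) = -8 + √(h + (2 - 4)*(h - 3)) = -8 + √(h - 2*(-3 + h)) = -8 + √(h + (6 - 2*h)) = -8 + √(6 - h))
(D(-12) - 121)*80 = ((-8 + √(6 - 1*(-12))) - 121)*80 = ((-8 + √(6 + 12)) - 121)*80 = ((-8 + √18) - 121)*80 = ((-8 + 3*√2) - 121)*80 = (-129 + 3*√2)*80 = -10320 + 240*√2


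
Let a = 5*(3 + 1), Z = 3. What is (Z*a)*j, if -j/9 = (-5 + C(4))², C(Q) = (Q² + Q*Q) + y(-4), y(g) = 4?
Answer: -518940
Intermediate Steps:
C(Q) = 4 + 2*Q² (C(Q) = (Q² + Q*Q) + 4 = (Q² + Q²) + 4 = 2*Q² + 4 = 4 + 2*Q²)
a = 20 (a = 5*4 = 20)
j = -8649 (j = -9*(-5 + (4 + 2*4²))² = -9*(-5 + (4 + 2*16))² = -9*(-5 + (4 + 32))² = -9*(-5 + 36)² = -9*31² = -9*961 = -8649)
(Z*a)*j = (3*20)*(-8649) = 60*(-8649) = -518940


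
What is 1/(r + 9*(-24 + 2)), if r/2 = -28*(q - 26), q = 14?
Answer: 1/474 ≈ 0.0021097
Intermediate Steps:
r = 672 (r = 2*(-28*(14 - 26)) = 2*(-28*(-12)) = 2*336 = 672)
1/(r + 9*(-24 + 2)) = 1/(672 + 9*(-24 + 2)) = 1/(672 + 9*(-22)) = 1/(672 - 198) = 1/474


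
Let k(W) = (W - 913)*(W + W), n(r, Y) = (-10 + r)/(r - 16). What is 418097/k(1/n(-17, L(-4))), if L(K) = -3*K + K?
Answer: -33865857/180532 ≈ -187.59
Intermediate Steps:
L(K) = -2*K
n(r, Y) = (-10 + r)/(-16 + r)
k(W) = 2*W*(-913 + W) (k(W) = (-913 + W)*(2*W) = 2*W*(-913 + W))
418097/k(1/n(-17, L(-4))) = 418097/((2*(-913 + 1/((-10 - 17)/(-16 - 17)))/(((-10 - 17)/(-16 - 17))))) = 418097/((2*(-913 + 1/(-27/(-33)))/((-27/(-33))))) = 418097/((2*(-913 + 1/(-1/33*(-27)))/((-1/33*(-27))))) = 418097/((2*(-913 + 1/(9/11))/(9/11))) = 418097/((2*(11/9)*(-913 + 11/9))) = 418097/((2*(11/9)*(-8206/9))) = 418097/(-180532/81) = 418097*(-81/180532) = -33865857/180532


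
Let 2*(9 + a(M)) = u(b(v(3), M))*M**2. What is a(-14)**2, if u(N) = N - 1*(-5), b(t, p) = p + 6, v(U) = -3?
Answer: 91809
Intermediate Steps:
b(t, p) = 6 + p
u(N) = 5 + N (u(N) = N + 5 = 5 + N)
a(M) = -9 + M**2*(11 + M)/2 (a(M) = -9 + ((5 + (6 + M))*M**2)/2 = -9 + ((11 + M)*M**2)/2 = -9 + (M**2*(11 + M))/2 = -9 + M**2*(11 + M)/2)
a(-14)**2 = (-9 + (1/2)*(-14)**2*(11 - 14))**2 = (-9 + (1/2)*196*(-3))**2 = (-9 - 294)**2 = (-303)**2 = 91809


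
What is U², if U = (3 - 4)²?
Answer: 1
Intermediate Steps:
U = 1 (U = (-1)² = 1)
U² = 1² = 1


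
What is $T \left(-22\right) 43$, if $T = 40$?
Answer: $-37840$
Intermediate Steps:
$T \left(-22\right) 43 = 40 \left(-22\right) 43 = \left(-880\right) 43 = -37840$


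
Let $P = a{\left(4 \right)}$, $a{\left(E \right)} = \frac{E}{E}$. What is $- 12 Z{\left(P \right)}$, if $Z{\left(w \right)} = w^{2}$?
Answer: $-12$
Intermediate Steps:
$a{\left(E \right)} = 1$
$P = 1$
$- 12 Z{\left(P \right)} = - 12 \cdot 1^{2} = \left(-12\right) 1 = -12$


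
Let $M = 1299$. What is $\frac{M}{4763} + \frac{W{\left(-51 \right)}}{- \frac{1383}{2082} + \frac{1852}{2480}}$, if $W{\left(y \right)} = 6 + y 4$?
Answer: $- \frac{156173889}{65087} \approx -2399.5$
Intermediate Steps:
$W{\left(y \right)} = 6 + 4 y$
$\frac{M}{4763} + \frac{W{\left(-51 \right)}}{- \frac{1383}{2082} + \frac{1852}{2480}} = \frac{1299}{4763} + \frac{6 + 4 \left(-51\right)}{- \frac{1383}{2082} + \frac{1852}{2480}} = 1299 \cdot \frac{1}{4763} + \frac{6 - 204}{\left(-1383\right) \frac{1}{2082} + 1852 \cdot \frac{1}{2480}} = \frac{3}{11} - \frac{198}{- \frac{461}{694} + \frac{463}{620}} = \frac{3}{11} - \frac{198}{\frac{17751}{215140}} = \frac{3}{11} - \frac{14199240}{5917} = - \frac{156173889}{65087}$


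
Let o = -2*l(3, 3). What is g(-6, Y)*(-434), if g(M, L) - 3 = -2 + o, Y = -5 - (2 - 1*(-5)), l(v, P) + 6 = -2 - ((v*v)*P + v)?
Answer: -33418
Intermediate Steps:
l(v, P) = -8 - v - P*v² (l(v, P) = -6 + (-2 - ((v*v)*P + v)) = -6 + (-2 - (v²*P + v)) = -6 + (-2 - (P*v² + v)) = -6 + (-2 - (v + P*v²)) = -6 + (-2 + (-v - P*v²)) = -6 + (-2 - v - P*v²) = -8 - v - P*v²)
Y = -12 (Y = -5 - (2 + 5) = -5 - 1*7 = -5 - 7 = -12)
o = 76 (o = -2*(-8 - 1*3 - 1*3*3²) = -2*(-8 - 3 - 1*3*9) = -2*(-8 - 3 - 27) = -2*(-38) = 76)
g(M, L) = 77 (g(M, L) = 3 + (-2 + 76) = 3 + 74 = 77)
g(-6, Y)*(-434) = 77*(-434) = -33418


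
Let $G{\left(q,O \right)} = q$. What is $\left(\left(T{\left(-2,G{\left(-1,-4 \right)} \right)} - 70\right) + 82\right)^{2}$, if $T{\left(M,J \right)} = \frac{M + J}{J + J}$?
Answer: $\frac{729}{4} \approx 182.25$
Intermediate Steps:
$T{\left(M,J \right)} = \frac{J + M}{2 J}$
$\left(\left(T{\left(-2,G{\left(-1,-4 \right)} \right)} - 70\right) + 82\right)^{2} = \left(\left(\frac{-1 - 2}{2 \left(-1\right)} - 70\right) + 82\right)^{2} = \left(\left(\frac{1}{2} \left(-1\right) \left(-3\right) - 70\right) + 82\right)^{2} = \left(\left(\frac{3}{2} - 70\right) + 82\right)^{2} = \left(- \frac{137}{2} + 82\right)^{2} = \left(\frac{27}{2}\right)^{2} = \frac{729}{4}$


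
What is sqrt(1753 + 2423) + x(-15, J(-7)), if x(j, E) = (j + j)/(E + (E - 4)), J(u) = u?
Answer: 5/3 + 12*sqrt(29) ≈ 66.289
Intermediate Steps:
x(j, E) = 2*j/(-4 + 2*E) (x(j, E) = (2*j)/(E + (-4 + E)) = (2*j)/(-4 + 2*E) = 2*j/(-4 + 2*E))
sqrt(1753 + 2423) + x(-15, J(-7)) = sqrt(1753 + 2423) - 15/(-2 - 7) = sqrt(4176) - 15/(-9) = 12*sqrt(29) - 15*(-1/9) = 12*sqrt(29) + 5/3 = 5/3 + 12*sqrt(29)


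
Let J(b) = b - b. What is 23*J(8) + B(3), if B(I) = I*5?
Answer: 15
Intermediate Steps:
B(I) = 5*I
J(b) = 0
23*J(8) + B(3) = 23*0 + 5*3 = 0 + 15 = 15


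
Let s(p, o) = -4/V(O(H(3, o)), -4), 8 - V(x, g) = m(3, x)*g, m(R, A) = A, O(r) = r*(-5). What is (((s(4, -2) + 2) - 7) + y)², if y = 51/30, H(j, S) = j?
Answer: 175561/16900 ≈ 10.388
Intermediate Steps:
O(r) = -5*r
V(x, g) = 8 - g*x (V(x, g) = 8 - x*g = 8 - g*x)
s(p, o) = 1/13 (s(p, o) = -4/(8 - 1*(-4)*(-5*3)) = -4/(8 - 1*(-4)*(-15)) = -4/(8 - 60) = -4/(-52) = -4*(-1/52) = 1/13)
y = 17/10 (y = 51*(1/30) = 17/10 ≈ 1.7000)
(((s(4, -2) + 2) - 7) + y)² = (((1/13 + 2) - 7) + 17/10)² = ((27/13 - 7) + 17/10)² = (-64/13 + 17/10)² = (-419/130)² = 175561/16900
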